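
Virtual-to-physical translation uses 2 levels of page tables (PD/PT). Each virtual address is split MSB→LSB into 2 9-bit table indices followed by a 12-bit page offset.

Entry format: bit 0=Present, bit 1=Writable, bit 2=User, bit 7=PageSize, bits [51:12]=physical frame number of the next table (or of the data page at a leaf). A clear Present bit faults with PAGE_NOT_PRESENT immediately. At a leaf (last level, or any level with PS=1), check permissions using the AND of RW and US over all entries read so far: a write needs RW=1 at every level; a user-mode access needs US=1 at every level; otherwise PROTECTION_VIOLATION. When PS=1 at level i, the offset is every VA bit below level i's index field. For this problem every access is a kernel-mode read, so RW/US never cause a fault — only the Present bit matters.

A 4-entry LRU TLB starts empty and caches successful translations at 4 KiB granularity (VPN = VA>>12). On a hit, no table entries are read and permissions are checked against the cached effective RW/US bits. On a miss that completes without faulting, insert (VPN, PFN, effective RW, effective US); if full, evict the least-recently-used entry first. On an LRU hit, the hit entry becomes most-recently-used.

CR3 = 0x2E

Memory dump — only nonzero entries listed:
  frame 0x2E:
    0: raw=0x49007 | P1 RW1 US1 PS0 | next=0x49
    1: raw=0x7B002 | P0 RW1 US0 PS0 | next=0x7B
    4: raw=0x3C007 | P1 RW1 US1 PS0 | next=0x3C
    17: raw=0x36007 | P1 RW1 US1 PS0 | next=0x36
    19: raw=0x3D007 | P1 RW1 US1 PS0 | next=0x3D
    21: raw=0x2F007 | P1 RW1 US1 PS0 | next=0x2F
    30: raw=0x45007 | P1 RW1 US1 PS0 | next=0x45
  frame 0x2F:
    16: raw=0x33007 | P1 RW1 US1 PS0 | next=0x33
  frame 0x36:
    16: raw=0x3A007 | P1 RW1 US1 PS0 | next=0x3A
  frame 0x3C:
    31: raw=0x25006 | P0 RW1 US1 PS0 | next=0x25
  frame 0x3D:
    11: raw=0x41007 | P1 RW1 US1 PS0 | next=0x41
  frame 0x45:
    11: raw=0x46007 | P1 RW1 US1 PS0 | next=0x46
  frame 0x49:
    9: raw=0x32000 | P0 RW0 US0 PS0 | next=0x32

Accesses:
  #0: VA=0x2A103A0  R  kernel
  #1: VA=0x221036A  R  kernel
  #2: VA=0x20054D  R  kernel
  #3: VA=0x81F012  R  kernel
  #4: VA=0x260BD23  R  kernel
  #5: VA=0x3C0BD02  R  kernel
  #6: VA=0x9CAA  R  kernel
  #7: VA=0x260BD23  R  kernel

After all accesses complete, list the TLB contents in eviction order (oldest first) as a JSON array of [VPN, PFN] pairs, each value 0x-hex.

Walk each access:
#0 VA=0x2A103A0 (r,kernel):
  L0 @0x2E[21] → 0x2F007  P=1,RW=1,US=1,PS=0
  L1 @0x2F[16] → 0x33007  P=1,RW=1,US=1,PS=0
  ⇒ phys 0x333A0  [2 reads]
#1 VA=0x221036A (r,kernel):
  L0 @0x2E[17] → 0x36007  P=1,RW=1,US=1,PS=0
  L1 @0x36[16] → 0x3A007  P=1,RW=1,US=1,PS=0
  ⇒ phys 0x3A36A  [2 reads]
#2 VA=0x20054D (r,kernel):
  L0 @0x2E[1] → 0x7B002  P=0,RW=1,US=0,PS=0
  ⇒ fault: PAGE_NOT_PRESENT  — 1 lookups
#3 VA=0x81F012 (r,kernel):
  L0 @0x2E[4] → 0x3C007  P=1,RW=1,US=1,PS=0
  L1 @0x3C[31] → 0x25006  P=0,RW=1,US=1,PS=0
  ⇒ fault: PAGE_NOT_PRESENT  — 2 lookups
#4 VA=0x260BD23 (r,kernel):
  L0 @0x2E[19] → 0x3D007  P=1,RW=1,US=1,PS=0
  L1 @0x3D[11] → 0x41007  P=1,RW=1,US=1,PS=0
  ⇒ phys 0x41D23  [2 reads]
#5 VA=0x3C0BD02 (r,kernel):
  L0 @0x2E[30] → 0x45007  P=1,RW=1,US=1,PS=0
  L1 @0x45[11] → 0x46007  P=1,RW=1,US=1,PS=0
  ⇒ phys 0x46D02  [2 reads]
#6 VA=0x9CAA (r,kernel):
  L0 @0x2E[0] → 0x49007  P=1,RW=1,US=1,PS=0
  L1 @0x49[9] → 0x32000  P=0,RW=0,US=0,PS=0
  ⇒ fault: PAGE_NOT_PRESENT  — 2 lookups
#7 VA=0x260BD23 (r,kernel):
  TLB hit vpn=0x260B → PA=0x41D23

TLB: [["0x2A10", "0x33"], ["0x2210", "0x3A"], ["0x3C0B", "0x46"], ["0x260B", "0x41"]]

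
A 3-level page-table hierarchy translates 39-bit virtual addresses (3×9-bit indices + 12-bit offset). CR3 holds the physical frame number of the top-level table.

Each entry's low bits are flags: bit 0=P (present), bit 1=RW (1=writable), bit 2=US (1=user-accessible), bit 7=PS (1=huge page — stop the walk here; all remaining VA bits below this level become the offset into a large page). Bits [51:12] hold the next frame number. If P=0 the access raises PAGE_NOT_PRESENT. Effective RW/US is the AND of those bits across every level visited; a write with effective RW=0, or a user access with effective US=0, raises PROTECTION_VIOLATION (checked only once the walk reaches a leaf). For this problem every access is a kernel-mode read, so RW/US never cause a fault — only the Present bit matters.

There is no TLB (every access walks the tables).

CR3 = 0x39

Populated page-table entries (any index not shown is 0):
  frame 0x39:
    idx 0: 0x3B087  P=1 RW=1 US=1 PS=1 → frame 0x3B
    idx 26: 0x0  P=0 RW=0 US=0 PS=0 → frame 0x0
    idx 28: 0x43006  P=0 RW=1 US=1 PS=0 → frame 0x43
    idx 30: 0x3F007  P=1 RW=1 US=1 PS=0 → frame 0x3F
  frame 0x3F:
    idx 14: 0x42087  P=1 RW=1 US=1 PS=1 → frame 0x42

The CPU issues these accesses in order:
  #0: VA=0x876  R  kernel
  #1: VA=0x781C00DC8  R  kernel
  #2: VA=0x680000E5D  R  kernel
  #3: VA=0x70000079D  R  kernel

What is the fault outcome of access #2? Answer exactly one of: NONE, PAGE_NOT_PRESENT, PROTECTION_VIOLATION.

Walk each access:
#0 VA=0x876 (r,kernel):
  L0: frame=0x39 idx=0 entry=0x3B087 [P=1 RW=1 US=1 PS=1]
  ✓ 0x3B876 (huge @L0)  — 1 lookups
#1 VA=0x781C00DC8 (r,kernel):
  L0: frame=0x39 idx=30 entry=0x3F007 [P=1 RW=1 US=1 PS=0]
  L1: frame=0x3F idx=14 entry=0x42087 [P=1 RW=1 US=1 PS=1]
  ✓ 0x42DC8 (huge @L1)  — 2 lookups
#2 VA=0x680000E5D (r,kernel):
  L0: frame=0x39 idx=26 entry=0x0 [P=0 RW=0 US=0 PS=0]
  → PAGE_NOT_PRESENT  (1 entries read)
#3 VA=0x70000079D (r,kernel):
  L0: frame=0x39 idx=28 entry=0x43006 [P=0 RW=1 US=1 PS=0]
  → PAGE_NOT_PRESENT  (1 entries read)

Access #2 fault: PAGE_NOT_PRESENT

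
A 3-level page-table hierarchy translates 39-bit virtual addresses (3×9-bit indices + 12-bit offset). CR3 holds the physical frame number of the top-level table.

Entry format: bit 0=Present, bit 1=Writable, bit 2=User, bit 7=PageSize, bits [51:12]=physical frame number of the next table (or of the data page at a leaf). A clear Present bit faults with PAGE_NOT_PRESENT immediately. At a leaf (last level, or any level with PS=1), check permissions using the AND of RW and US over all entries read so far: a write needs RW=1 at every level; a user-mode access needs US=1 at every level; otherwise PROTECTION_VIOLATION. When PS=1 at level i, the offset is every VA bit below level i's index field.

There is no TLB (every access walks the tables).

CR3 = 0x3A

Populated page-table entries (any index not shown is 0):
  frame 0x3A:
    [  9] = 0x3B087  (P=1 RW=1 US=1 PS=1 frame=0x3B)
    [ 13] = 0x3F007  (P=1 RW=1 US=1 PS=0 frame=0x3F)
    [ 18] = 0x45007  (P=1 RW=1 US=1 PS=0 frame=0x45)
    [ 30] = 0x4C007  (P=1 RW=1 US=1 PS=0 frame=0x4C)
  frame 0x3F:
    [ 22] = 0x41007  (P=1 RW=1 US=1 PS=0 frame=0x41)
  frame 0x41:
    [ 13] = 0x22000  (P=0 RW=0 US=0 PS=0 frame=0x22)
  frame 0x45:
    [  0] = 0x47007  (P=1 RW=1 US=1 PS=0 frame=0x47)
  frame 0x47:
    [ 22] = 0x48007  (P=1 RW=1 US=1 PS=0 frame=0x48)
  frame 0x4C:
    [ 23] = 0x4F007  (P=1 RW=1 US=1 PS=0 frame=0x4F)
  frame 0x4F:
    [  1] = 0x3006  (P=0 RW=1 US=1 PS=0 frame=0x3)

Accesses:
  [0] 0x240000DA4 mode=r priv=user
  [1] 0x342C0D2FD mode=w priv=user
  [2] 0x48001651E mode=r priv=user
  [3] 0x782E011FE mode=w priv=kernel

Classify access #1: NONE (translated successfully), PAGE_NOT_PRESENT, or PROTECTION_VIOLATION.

Walk each access:
#0 VA=0x240000DA4 (r,user):
  L0 @0x3A[9] → 0x3B087  P=1,RW=1,US=1,PS=1
  → PA=0x3BDA4 (huge @L0)  (1 entries read)
#1 VA=0x342C0D2FD (w,user):
  L0 @0x3A[13] → 0x3F007  P=1,RW=1,US=1,PS=0
  L1 @0x3F[22] → 0x41007  P=1,RW=1,US=1,PS=0
  L2 @0x41[13] → 0x22000  P=0,RW=0,US=0,PS=0
  ✗ PAGE_NOT_PRESENT  [3 reads]
#2 VA=0x48001651E (r,user):
  L0 @0x3A[18] → 0x45007  P=1,RW=1,US=1,PS=0
  L1 @0x45[0] → 0x47007  P=1,RW=1,US=1,PS=0
  L2 @0x47[22] → 0x48007  P=1,RW=1,US=1,PS=0
  → PA=0x4851E  (3 entries read)
#3 VA=0x782E011FE (w,kernel):
  L0 @0x3A[30] → 0x4C007  P=1,RW=1,US=1,PS=0
  L1 @0x4C[23] → 0x4F007  P=1,RW=1,US=1,PS=0
  L2 @0x4F[1] → 0x3006  P=0,RW=1,US=1,PS=0
  ✗ PAGE_NOT_PRESENT  [3 reads]

Access #1 fault: PAGE_NOT_PRESENT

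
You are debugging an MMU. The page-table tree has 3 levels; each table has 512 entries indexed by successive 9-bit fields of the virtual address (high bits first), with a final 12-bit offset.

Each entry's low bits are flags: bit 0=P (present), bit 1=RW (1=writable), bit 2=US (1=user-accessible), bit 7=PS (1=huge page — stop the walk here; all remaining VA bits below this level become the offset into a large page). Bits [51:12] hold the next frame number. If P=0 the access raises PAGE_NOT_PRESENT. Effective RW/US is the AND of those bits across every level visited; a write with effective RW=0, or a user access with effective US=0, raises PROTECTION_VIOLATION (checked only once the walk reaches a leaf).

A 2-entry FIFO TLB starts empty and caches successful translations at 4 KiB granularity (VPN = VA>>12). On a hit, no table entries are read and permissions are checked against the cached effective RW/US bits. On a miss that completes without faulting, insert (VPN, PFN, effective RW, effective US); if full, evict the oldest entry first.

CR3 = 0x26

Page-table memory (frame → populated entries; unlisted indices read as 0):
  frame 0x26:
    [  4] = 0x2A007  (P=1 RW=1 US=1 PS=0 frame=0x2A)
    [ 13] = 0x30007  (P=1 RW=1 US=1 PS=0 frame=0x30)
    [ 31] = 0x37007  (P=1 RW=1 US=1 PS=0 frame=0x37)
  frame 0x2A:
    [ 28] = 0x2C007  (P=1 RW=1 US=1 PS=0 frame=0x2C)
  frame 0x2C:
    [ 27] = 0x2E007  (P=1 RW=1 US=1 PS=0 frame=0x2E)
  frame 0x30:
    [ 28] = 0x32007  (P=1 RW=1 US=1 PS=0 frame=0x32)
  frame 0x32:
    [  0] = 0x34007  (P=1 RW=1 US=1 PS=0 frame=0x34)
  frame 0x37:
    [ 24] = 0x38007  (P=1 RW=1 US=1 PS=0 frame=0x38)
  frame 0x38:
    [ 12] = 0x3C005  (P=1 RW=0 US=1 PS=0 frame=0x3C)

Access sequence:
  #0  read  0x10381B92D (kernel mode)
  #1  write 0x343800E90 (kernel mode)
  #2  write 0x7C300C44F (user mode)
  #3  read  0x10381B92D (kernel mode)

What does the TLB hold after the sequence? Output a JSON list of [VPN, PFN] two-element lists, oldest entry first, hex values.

Trace:
#0 VA=0x10381B92D (r,kernel):
  [0] read 0x26 idx=4: raw=0x2A007 flags P=1 W=1 U=1 S=0
  [1] read 0x2A idx=28: raw=0x2C007 flags P=1 W=1 U=1 S=0
  [2] read 0x2C idx=27: raw=0x2E007 flags P=1 W=1 U=1 S=0
  ✓ 0x2E92D  — 3 lookups
#1 VA=0x343800E90 (w,kernel):
  [0] read 0x26 idx=13: raw=0x30007 flags P=1 W=1 U=1 S=0
  [1] read 0x30 idx=28: raw=0x32007 flags P=1 W=1 U=1 S=0
  [2] read 0x32 idx=0: raw=0x34007 flags P=1 W=1 U=1 S=0
  ✓ 0x34E90  — 3 lookups
#2 VA=0x7C300C44F (w,user):
  [0] read 0x26 idx=31: raw=0x37007 flags P=1 W=1 U=1 S=0
  [1] read 0x37 idx=24: raw=0x38007 flags P=1 W=1 U=1 S=0
  [2] read 0x38 idx=12: raw=0x3C005 flags P=1 W=0 U=1 S=0
  → PROTECTION_VIOLATION  (3 entries read)
#3 VA=0x10381B92D (r,kernel):
  TLB hit vpn=0x10381B → PA=0x2E92D

TLB: [["0x10381B", "0x2E"], ["0x343800", "0x34"]]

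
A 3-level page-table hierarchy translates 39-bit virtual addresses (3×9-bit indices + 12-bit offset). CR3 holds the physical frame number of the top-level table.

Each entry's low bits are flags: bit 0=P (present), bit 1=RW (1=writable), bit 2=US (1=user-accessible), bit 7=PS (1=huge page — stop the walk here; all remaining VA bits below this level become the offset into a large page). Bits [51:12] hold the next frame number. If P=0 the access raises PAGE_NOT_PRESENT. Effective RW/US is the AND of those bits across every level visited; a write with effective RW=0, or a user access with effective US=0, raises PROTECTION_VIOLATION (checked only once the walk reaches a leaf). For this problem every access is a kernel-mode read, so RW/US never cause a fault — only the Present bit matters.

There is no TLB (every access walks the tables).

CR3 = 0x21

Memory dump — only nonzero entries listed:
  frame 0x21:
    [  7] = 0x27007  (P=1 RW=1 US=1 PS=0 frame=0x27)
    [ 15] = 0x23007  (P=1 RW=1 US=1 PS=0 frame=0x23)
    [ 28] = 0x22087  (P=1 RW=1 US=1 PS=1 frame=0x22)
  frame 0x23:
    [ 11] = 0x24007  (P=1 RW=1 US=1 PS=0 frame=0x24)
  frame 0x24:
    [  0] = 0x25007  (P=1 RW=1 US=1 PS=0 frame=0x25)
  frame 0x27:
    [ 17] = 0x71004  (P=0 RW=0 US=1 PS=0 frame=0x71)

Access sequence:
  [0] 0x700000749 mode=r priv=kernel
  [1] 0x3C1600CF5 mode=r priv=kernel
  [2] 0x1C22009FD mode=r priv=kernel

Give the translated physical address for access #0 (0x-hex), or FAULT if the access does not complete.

Trace:
#0 VA=0x700000749 (r,kernel):
  [0] read 0x21 idx=28: raw=0x22087 flags P=1 W=1 U=1 S=1
  ✓ 0x22749 (huge @L0)  — 1 lookups
#1 VA=0x3C1600CF5 (r,kernel):
  [0] read 0x21 idx=15: raw=0x23007 flags P=1 W=1 U=1 S=0
  [1] read 0x23 idx=11: raw=0x24007 flags P=1 W=1 U=1 S=0
  [2] read 0x24 idx=0: raw=0x25007 flags P=1 W=1 U=1 S=0
  ✓ 0x25CF5  — 3 lookups
#2 VA=0x1C22009FD (r,kernel):
  [0] read 0x21 idx=7: raw=0x27007 flags P=1 W=1 U=1 S=0
  [1] read 0x27 idx=17: raw=0x71004 flags P=0 W=0 U=1 S=0
  → PAGE_NOT_PRESENT  (2 entries read)

Access #0 PA: 0x22749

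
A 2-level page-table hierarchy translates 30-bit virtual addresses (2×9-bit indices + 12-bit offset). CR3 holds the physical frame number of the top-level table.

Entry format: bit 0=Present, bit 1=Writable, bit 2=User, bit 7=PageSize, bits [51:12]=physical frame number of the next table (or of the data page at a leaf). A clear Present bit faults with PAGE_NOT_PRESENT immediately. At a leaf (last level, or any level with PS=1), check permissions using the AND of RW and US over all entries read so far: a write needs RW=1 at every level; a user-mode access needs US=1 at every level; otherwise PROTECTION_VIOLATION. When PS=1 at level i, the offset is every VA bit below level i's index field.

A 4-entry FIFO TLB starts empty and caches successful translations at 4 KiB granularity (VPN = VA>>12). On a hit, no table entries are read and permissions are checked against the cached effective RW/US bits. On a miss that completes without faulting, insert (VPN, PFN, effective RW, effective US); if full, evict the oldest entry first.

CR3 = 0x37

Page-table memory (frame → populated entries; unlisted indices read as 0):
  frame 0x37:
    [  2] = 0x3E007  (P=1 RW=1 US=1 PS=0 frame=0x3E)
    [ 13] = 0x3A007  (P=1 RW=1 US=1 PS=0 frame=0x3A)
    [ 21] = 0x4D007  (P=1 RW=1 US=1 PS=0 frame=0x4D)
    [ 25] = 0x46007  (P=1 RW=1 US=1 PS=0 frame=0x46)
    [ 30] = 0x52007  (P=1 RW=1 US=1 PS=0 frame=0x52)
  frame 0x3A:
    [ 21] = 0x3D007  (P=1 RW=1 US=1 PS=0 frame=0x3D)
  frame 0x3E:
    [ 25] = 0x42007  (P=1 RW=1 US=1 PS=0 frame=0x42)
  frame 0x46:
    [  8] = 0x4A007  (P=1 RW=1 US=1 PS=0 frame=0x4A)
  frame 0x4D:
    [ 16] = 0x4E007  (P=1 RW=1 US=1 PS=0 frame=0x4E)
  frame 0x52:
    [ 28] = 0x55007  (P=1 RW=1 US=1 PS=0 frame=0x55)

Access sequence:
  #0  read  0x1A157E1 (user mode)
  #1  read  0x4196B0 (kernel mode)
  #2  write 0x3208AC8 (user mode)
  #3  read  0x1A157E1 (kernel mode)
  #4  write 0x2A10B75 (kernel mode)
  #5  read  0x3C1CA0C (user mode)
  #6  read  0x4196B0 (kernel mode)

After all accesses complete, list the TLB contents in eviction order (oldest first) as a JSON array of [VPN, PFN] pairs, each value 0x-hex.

Per-access translation:
#0 VA=0x1A157E1 (r,user):
  lvl0: tbl 0x37, slot 13 ⇒ 0x3A007 (P1/RW1/US1/PS0)
  lvl1: tbl 0x3A, slot 21 ⇒ 0x3D007 (P1/RW1/US1/PS0)
  → PA=0x3D7E1  (2 entries read)
#1 VA=0x4196B0 (r,kernel):
  lvl0: tbl 0x37, slot 2 ⇒ 0x3E007 (P1/RW1/US1/PS0)
  lvl1: tbl 0x3E, slot 25 ⇒ 0x42007 (P1/RW1/US1/PS0)
  → PA=0x426B0  (2 entries read)
#2 VA=0x3208AC8 (w,user):
  lvl0: tbl 0x37, slot 25 ⇒ 0x46007 (P1/RW1/US1/PS0)
  lvl1: tbl 0x46, slot 8 ⇒ 0x4A007 (P1/RW1/US1/PS0)
  → PA=0x4AAC8  (2 entries read)
#3 VA=0x1A157E1 (r,kernel):
  TLB hit vpn=0x1A15 → PA=0x3D7E1
#4 VA=0x2A10B75 (w,kernel):
  lvl0: tbl 0x37, slot 21 ⇒ 0x4D007 (P1/RW1/US1/PS0)
  lvl1: tbl 0x4D, slot 16 ⇒ 0x4E007 (P1/RW1/US1/PS0)
  → PA=0x4EB75  (2 entries read)
#5 VA=0x3C1CA0C (r,user):
  lvl0: tbl 0x37, slot 30 ⇒ 0x52007 (P1/RW1/US1/PS0)
  lvl1: tbl 0x52, slot 28 ⇒ 0x55007 (P1/RW1/US1/PS0)
  → PA=0x55A0C  (2 entries read)
#6 VA=0x4196B0 (r,kernel):
  TLB hit vpn=0x419 → PA=0x426B0

TLB: [["0x419", "0x42"], ["0x3208", "0x4A"], ["0x2A10", "0x4E"], ["0x3C1C", "0x55"]]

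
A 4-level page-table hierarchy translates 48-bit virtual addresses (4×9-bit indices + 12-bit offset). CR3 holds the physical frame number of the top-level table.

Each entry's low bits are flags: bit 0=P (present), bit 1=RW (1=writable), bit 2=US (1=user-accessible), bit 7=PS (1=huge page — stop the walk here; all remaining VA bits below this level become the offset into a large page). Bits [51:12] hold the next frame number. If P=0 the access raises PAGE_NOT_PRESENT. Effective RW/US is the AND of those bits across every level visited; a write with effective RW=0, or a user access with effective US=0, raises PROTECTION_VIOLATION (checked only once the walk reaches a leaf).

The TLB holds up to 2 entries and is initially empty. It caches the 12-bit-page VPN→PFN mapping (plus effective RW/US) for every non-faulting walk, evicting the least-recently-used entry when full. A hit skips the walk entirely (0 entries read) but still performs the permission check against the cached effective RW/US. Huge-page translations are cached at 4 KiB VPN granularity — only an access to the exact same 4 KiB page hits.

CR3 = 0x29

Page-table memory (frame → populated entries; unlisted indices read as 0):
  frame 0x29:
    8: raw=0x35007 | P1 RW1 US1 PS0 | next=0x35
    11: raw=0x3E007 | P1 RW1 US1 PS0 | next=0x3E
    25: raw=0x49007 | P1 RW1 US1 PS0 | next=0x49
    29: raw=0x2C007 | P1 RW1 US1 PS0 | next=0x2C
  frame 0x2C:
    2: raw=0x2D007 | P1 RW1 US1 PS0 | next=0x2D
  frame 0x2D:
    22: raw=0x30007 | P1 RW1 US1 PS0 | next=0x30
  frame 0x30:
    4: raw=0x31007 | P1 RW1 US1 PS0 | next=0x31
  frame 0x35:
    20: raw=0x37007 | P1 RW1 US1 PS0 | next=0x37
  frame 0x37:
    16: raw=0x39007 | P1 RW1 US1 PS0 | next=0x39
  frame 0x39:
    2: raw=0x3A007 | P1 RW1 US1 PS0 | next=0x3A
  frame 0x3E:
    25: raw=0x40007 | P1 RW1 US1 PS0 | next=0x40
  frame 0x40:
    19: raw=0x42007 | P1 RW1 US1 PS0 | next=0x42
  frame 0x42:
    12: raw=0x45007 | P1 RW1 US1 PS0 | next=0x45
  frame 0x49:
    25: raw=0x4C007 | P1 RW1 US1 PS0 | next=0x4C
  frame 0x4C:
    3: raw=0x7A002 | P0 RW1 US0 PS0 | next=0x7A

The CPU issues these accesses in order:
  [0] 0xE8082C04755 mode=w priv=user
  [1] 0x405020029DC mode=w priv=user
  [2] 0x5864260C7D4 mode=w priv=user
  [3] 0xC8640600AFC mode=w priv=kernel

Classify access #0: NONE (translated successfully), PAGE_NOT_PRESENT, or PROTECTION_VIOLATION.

Per-access translation:
#0 VA=0xE8082C04755 (w,user):
  L0 @0x29[29] → 0x2C007  P=1,RW=1,US=1,PS=0
  L1 @0x2C[2] → 0x2D007  P=1,RW=1,US=1,PS=0
  L2 @0x2D[22] → 0x30007  P=1,RW=1,US=1,PS=0
  L3 @0x30[4] → 0x31007  P=1,RW=1,US=1,PS=0
  → PA=0x31755  (4 entries read)
#1 VA=0x405020029DC (w,user):
  L0 @0x29[8] → 0x35007  P=1,RW=1,US=1,PS=0
  L1 @0x35[20] → 0x37007  P=1,RW=1,US=1,PS=0
  L2 @0x37[16] → 0x39007  P=1,RW=1,US=1,PS=0
  L3 @0x39[2] → 0x3A007  P=1,RW=1,US=1,PS=0
  → PA=0x3A9DC  (4 entries read)
#2 VA=0x5864260C7D4 (w,user):
  L0 @0x29[11] → 0x3E007  P=1,RW=1,US=1,PS=0
  L1 @0x3E[25] → 0x40007  P=1,RW=1,US=1,PS=0
  L2 @0x40[19] → 0x42007  P=1,RW=1,US=1,PS=0
  L3 @0x42[12] → 0x45007  P=1,RW=1,US=1,PS=0
  → PA=0x457D4  (4 entries read)
#3 VA=0xC8640600AFC (w,kernel):
  L0 @0x29[25] → 0x49007  P=1,RW=1,US=1,PS=0
  L1 @0x49[25] → 0x4C007  P=1,RW=1,US=1,PS=0
  L2 @0x4C[3] → 0x7A002  P=0,RW=1,US=0,PS=0
  → PAGE_NOT_PRESENT  (3 entries read)

Access #0 fault: NONE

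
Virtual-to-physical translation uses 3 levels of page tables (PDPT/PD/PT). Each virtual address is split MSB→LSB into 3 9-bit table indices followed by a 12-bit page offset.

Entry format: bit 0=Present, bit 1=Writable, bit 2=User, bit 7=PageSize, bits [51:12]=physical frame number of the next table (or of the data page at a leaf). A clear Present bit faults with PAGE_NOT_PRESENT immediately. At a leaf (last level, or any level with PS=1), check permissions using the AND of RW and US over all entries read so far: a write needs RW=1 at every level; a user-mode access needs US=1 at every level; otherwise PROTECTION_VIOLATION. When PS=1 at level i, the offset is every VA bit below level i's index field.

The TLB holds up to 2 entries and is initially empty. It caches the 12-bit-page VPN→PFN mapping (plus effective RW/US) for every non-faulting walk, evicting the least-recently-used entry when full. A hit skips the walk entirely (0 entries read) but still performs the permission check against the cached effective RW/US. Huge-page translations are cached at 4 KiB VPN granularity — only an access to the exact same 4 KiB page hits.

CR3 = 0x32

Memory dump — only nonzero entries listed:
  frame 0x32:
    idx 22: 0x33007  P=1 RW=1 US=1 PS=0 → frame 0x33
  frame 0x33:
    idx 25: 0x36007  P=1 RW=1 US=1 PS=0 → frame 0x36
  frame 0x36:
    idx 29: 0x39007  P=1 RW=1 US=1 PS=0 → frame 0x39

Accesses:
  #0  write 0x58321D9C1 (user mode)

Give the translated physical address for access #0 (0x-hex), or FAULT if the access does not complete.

Trace:
#0 VA=0x58321D9C1 (w,user):
  L0: frame=0x32 idx=22 entry=0x33007 [P=1 RW=1 US=1 PS=0]
  L1: frame=0x33 idx=25 entry=0x36007 [P=1 RW=1 US=1 PS=0]
  L2: frame=0x36 idx=29 entry=0x39007 [P=1 RW=1 US=1 PS=0]
  ⇒ phys 0x399C1  [3 reads]

Access #0 PA: 0x399C1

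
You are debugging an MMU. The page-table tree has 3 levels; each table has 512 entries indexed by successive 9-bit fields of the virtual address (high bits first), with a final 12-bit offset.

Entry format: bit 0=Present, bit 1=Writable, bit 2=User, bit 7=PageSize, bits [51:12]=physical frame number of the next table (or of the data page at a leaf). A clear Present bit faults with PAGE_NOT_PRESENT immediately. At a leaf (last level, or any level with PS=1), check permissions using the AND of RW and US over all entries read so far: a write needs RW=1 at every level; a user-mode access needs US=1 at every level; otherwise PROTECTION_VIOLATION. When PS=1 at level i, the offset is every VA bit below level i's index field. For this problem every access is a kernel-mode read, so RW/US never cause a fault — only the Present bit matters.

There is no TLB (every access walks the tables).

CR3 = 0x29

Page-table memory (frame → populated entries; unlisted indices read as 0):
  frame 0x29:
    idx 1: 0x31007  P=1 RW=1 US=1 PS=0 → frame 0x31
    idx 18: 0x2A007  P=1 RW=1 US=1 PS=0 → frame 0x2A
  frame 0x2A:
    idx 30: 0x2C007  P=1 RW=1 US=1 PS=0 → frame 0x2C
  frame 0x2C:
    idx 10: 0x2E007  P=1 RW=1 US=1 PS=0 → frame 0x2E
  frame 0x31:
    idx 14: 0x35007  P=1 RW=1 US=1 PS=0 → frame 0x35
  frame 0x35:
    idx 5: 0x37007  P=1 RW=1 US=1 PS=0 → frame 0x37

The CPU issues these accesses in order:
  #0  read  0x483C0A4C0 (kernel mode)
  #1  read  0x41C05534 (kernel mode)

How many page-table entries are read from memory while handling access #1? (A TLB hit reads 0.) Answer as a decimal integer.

Per-access translation:
#0 VA=0x483C0A4C0 (r,kernel):
  lvl0: tbl 0x29, slot 18 ⇒ 0x2A007 (P1/RW1/US1/PS0)
  lvl1: tbl 0x2A, slot 30 ⇒ 0x2C007 (P1/RW1/US1/PS0)
  lvl2: tbl 0x2C, slot 10 ⇒ 0x2E007 (P1/RW1/US1/PS0)
  → PA=0x2E4C0  (3 entries read)
#1 VA=0x41C05534 (r,kernel):
  lvl0: tbl 0x29, slot 1 ⇒ 0x31007 (P1/RW1/US1/PS0)
  lvl1: tbl 0x31, slot 14 ⇒ 0x35007 (P1/RW1/US1/PS0)
  lvl2: tbl 0x35, slot 5 ⇒ 0x37007 (P1/RW1/US1/PS0)
  → PA=0x37534  (3 entries read)

Entries read for #1: 3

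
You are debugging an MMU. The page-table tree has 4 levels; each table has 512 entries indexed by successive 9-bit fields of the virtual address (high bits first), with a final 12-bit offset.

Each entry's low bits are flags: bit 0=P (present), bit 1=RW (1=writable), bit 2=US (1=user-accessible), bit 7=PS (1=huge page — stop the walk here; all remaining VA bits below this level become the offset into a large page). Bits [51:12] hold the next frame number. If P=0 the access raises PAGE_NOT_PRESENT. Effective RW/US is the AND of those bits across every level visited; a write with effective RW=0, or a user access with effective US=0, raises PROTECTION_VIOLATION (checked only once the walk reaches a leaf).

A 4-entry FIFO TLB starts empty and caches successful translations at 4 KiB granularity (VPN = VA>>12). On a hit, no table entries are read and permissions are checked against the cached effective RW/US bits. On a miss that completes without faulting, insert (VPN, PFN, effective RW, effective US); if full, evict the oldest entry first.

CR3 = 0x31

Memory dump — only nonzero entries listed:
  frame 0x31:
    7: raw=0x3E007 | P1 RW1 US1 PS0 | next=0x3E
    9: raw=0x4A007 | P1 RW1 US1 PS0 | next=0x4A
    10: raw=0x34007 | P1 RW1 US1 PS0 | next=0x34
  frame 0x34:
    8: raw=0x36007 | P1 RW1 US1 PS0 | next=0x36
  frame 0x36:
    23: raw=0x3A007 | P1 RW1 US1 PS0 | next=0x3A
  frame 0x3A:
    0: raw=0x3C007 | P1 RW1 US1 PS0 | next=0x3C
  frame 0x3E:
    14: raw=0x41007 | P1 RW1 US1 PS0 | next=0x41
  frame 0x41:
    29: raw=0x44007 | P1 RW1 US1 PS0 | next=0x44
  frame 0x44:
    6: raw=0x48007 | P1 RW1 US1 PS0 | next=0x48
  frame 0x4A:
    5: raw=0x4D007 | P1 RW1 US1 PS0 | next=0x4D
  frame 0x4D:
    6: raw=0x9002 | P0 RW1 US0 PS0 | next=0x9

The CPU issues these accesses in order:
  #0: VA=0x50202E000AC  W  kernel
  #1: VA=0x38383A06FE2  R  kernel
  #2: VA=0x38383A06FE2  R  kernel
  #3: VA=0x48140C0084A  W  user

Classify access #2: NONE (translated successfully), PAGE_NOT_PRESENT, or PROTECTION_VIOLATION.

Per-access translation:
#0 VA=0x50202E000AC (w,kernel):
  L0: frame=0x31 idx=10 entry=0x34007 [P=1 RW=1 US=1 PS=0]
  L1: frame=0x34 idx=8 entry=0x36007 [P=1 RW=1 US=1 PS=0]
  L2: frame=0x36 idx=23 entry=0x3A007 [P=1 RW=1 US=1 PS=0]
  L3: frame=0x3A idx=0 entry=0x3C007 [P=1 RW=1 US=1 PS=0]
  ⇒ phys 0x3C0AC  [4 reads]
#1 VA=0x38383A06FE2 (r,kernel):
  L0: frame=0x31 idx=7 entry=0x3E007 [P=1 RW=1 US=1 PS=0]
  L1: frame=0x3E idx=14 entry=0x41007 [P=1 RW=1 US=1 PS=0]
  L2: frame=0x41 idx=29 entry=0x44007 [P=1 RW=1 US=1 PS=0]
  L3: frame=0x44 idx=6 entry=0x48007 [P=1 RW=1 US=1 PS=0]
  ⇒ phys 0x48FE2  [4 reads]
#2 VA=0x38383A06FE2 (r,kernel):
  TLB hit vpn=0x38383A06 → PA=0x48FE2
#3 VA=0x48140C0084A (w,user):
  L0: frame=0x31 idx=9 entry=0x4A007 [P=1 RW=1 US=1 PS=0]
  L1: frame=0x4A idx=5 entry=0x4D007 [P=1 RW=1 US=1 PS=0]
  L2: frame=0x4D idx=6 entry=0x9002 [P=0 RW=1 US=0 PS=0]
  ✗ PAGE_NOT_PRESENT  [3 reads]

Access #2 fault: NONE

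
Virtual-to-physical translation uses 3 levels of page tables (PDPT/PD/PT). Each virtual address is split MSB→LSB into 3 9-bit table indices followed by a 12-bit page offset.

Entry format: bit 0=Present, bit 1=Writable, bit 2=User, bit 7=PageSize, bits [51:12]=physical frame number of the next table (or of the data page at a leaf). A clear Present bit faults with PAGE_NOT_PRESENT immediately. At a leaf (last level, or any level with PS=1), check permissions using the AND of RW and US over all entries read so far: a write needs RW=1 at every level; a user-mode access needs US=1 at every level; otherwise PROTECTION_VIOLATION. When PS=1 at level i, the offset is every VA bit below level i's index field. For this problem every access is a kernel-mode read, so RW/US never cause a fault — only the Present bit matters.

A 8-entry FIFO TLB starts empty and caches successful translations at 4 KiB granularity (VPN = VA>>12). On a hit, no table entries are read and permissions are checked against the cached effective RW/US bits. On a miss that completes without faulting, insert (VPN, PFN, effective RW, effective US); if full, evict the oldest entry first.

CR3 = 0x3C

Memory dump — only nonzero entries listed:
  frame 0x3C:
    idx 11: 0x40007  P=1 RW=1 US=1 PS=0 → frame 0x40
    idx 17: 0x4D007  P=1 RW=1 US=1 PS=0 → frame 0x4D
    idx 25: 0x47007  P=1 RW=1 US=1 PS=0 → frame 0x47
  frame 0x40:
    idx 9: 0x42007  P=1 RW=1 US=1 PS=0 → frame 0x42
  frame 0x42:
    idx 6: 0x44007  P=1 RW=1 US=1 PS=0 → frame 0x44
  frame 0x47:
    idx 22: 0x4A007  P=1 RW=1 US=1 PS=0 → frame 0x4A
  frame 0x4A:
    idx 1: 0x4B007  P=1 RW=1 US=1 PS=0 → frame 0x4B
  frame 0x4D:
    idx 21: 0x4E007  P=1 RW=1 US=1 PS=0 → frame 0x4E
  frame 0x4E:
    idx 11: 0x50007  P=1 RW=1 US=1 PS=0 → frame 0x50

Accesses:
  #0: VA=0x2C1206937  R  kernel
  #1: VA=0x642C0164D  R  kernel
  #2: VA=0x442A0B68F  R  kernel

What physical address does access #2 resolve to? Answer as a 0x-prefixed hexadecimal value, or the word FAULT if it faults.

Walk each access:
#0 VA=0x2C1206937 (r,kernel):
  L0 @0x3C[11] → 0x40007  P=1,RW=1,US=1,PS=0
  L1 @0x40[9] → 0x42007  P=1,RW=1,US=1,PS=0
  L2 @0x42[6] → 0x44007  P=1,RW=1,US=1,PS=0
  → PA=0x44937  (3 entries read)
#1 VA=0x642C0164D (r,kernel):
  L0 @0x3C[25] → 0x47007  P=1,RW=1,US=1,PS=0
  L1 @0x47[22] → 0x4A007  P=1,RW=1,US=1,PS=0
  L2 @0x4A[1] → 0x4B007  P=1,RW=1,US=1,PS=0
  → PA=0x4B64D  (3 entries read)
#2 VA=0x442A0B68F (r,kernel):
  L0 @0x3C[17] → 0x4D007  P=1,RW=1,US=1,PS=0
  L1 @0x4D[21] → 0x4E007  P=1,RW=1,US=1,PS=0
  L2 @0x4E[11] → 0x50007  P=1,RW=1,US=1,PS=0
  → PA=0x5068F  (3 entries read)

Access #2 PA: 0x5068F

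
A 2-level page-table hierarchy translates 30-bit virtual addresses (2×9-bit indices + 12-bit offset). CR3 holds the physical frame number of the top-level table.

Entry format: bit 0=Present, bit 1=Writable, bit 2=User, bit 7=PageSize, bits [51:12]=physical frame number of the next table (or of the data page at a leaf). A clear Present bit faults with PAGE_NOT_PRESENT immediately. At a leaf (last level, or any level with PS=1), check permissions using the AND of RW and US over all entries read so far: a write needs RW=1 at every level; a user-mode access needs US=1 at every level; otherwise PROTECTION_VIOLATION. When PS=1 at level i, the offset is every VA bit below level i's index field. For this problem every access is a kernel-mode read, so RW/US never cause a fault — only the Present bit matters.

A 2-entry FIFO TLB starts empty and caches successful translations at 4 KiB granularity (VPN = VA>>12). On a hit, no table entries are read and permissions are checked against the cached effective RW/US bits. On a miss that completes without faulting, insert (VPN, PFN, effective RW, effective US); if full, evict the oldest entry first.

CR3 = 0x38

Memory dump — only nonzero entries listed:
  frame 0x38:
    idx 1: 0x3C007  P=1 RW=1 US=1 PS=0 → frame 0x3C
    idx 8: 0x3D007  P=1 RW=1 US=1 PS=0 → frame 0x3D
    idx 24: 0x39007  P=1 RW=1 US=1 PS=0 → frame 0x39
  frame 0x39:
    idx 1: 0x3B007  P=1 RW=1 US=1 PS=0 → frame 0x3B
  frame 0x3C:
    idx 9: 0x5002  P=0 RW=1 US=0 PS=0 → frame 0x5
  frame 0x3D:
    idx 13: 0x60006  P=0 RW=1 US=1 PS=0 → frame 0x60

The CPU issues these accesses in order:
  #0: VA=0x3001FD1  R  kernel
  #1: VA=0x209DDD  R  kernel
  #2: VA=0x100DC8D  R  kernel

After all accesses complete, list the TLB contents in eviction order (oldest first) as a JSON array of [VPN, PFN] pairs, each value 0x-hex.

Per-access translation:
#0 VA=0x3001FD1 (r,kernel):
  lvl0: tbl 0x38, slot 24 ⇒ 0x39007 (P1/RW1/US1/PS0)
  lvl1: tbl 0x39, slot 1 ⇒ 0x3B007 (P1/RW1/US1/PS0)
  ✓ 0x3BFD1  — 2 lookups
#1 VA=0x209DDD (r,kernel):
  lvl0: tbl 0x38, slot 1 ⇒ 0x3C007 (P1/RW1/US1/PS0)
  lvl1: tbl 0x3C, slot 9 ⇒ 0x5002 (P0/RW1/US0/PS0)
  ⇒ fault: PAGE_NOT_PRESENT  — 2 lookups
#2 VA=0x100DC8D (r,kernel):
  lvl0: tbl 0x38, slot 8 ⇒ 0x3D007 (P1/RW1/US1/PS0)
  lvl1: tbl 0x3D, slot 13 ⇒ 0x60006 (P0/RW1/US1/PS0)
  ⇒ fault: PAGE_NOT_PRESENT  — 2 lookups

TLB: [["0x3001", "0x3B"]]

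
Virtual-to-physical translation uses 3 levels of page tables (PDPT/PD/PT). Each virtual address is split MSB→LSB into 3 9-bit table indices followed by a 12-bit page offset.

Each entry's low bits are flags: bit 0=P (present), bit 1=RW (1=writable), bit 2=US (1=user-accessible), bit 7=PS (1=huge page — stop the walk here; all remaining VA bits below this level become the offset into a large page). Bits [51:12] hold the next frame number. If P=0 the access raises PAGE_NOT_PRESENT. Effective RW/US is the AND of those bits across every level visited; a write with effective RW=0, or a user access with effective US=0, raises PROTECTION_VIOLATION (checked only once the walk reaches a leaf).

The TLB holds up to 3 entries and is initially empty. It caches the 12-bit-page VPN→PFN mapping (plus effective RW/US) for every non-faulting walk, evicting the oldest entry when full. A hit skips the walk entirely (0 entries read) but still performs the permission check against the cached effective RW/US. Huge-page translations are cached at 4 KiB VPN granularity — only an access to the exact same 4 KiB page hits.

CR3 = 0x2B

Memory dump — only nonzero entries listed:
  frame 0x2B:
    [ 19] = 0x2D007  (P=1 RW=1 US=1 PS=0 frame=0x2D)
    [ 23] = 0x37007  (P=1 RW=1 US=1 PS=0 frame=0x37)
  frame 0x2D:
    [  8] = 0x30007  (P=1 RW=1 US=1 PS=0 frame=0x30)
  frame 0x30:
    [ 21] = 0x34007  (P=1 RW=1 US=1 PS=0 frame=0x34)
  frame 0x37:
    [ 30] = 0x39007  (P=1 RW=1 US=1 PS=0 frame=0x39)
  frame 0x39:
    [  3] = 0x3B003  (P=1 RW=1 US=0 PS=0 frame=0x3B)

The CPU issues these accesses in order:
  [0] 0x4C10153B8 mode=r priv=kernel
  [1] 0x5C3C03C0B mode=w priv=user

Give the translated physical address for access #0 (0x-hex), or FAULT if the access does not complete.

Trace:
#0 VA=0x4C10153B8 (r,kernel):
  [0] read 0x2B idx=19: raw=0x2D007 flags P=1 W=1 U=1 S=0
  [1] read 0x2D idx=8: raw=0x30007 flags P=1 W=1 U=1 S=0
  [2] read 0x30 idx=21: raw=0x34007 flags P=1 W=1 U=1 S=0
  ⇒ phys 0x343B8  [3 reads]
#1 VA=0x5C3C03C0B (w,user):
  [0] read 0x2B idx=23: raw=0x37007 flags P=1 W=1 U=1 S=0
  [1] read 0x37 idx=30: raw=0x39007 flags P=1 W=1 U=1 S=0
  [2] read 0x39 idx=3: raw=0x3B003 flags P=1 W=1 U=0 S=0
  ⇒ fault: PROTECTION_VIOLATION  — 3 lookups

Access #0 PA: 0x343B8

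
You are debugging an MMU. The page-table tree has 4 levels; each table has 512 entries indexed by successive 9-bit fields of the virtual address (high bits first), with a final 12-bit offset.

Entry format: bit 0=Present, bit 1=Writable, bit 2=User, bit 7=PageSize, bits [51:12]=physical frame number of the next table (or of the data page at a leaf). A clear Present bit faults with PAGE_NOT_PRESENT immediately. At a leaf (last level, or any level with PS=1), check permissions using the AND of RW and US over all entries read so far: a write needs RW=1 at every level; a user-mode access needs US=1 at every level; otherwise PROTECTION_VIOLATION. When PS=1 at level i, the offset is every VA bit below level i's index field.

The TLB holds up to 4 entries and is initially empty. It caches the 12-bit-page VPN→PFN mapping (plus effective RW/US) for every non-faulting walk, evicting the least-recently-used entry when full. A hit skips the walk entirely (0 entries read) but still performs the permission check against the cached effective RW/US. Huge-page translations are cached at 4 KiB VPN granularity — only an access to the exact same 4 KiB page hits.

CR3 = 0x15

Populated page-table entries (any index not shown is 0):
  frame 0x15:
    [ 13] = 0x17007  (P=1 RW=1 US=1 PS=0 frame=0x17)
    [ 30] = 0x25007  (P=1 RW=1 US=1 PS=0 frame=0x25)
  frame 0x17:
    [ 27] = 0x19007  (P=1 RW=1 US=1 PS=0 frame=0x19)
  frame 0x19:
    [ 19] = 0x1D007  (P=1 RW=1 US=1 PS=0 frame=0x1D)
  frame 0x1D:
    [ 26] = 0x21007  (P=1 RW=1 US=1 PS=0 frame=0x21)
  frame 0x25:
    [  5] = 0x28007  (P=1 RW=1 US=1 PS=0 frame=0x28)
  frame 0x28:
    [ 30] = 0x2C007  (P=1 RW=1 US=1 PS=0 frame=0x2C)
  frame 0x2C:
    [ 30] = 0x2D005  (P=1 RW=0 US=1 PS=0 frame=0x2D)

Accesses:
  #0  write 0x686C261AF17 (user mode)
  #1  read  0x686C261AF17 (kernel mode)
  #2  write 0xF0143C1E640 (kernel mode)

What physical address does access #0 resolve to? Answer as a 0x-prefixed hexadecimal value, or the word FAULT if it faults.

Trace:
#0 VA=0x686C261AF17 (w,user):
  L0: frame=0x15 idx=13 entry=0x17007 [P=1 RW=1 US=1 PS=0]
  L1: frame=0x17 idx=27 entry=0x19007 [P=1 RW=1 US=1 PS=0]
  L2: frame=0x19 idx=19 entry=0x1D007 [P=1 RW=1 US=1 PS=0]
  L3: frame=0x1D idx=26 entry=0x21007 [P=1 RW=1 US=1 PS=0]
  → PA=0x21F17  (4 entries read)
#1 VA=0x686C261AF17 (r,kernel):
  TLB hit vpn=0x686C261A → PA=0x21F17
#2 VA=0xF0143C1E640 (w,kernel):
  L0: frame=0x15 idx=30 entry=0x25007 [P=1 RW=1 US=1 PS=0]
  L1: frame=0x25 idx=5 entry=0x28007 [P=1 RW=1 US=1 PS=0]
  L2: frame=0x28 idx=30 entry=0x2C007 [P=1 RW=1 US=1 PS=0]
  L3: frame=0x2C idx=30 entry=0x2D005 [P=1 RW=0 US=1 PS=0]
  ⇒ fault: PROTECTION_VIOLATION  — 4 lookups

Access #0 PA: 0x21F17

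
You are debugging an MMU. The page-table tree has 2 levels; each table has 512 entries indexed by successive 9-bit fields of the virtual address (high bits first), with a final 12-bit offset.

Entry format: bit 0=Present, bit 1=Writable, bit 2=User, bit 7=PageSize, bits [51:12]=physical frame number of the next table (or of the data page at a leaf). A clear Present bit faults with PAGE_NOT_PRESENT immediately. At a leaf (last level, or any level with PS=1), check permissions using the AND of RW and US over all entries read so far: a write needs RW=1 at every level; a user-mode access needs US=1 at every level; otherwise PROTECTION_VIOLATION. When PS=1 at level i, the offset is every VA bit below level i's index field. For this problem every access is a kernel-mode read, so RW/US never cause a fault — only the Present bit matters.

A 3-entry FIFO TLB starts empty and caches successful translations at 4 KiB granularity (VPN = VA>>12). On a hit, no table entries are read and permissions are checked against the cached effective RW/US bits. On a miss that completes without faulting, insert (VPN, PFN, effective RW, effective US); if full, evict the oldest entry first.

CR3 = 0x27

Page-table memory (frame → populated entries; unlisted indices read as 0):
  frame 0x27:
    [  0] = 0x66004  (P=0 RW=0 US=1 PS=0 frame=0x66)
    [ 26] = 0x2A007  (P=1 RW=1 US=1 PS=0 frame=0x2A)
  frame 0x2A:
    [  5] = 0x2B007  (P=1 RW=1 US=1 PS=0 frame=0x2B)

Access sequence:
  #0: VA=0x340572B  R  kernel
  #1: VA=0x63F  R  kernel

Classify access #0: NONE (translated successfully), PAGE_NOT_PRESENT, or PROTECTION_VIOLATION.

Per-access translation:
#0 VA=0x340572B (r,kernel):
  L0 @0x27[26] → 0x2A007  P=1,RW=1,US=1,PS=0
  L1 @0x2A[5] → 0x2B007  P=1,RW=1,US=1,PS=0
  ⇒ phys 0x2B72B  [2 reads]
#1 VA=0x63F (r,kernel):
  L0 @0x27[0] → 0x66004  P=0,RW=0,US=1,PS=0
  ✗ PAGE_NOT_PRESENT  [1 reads]

Access #0 fault: NONE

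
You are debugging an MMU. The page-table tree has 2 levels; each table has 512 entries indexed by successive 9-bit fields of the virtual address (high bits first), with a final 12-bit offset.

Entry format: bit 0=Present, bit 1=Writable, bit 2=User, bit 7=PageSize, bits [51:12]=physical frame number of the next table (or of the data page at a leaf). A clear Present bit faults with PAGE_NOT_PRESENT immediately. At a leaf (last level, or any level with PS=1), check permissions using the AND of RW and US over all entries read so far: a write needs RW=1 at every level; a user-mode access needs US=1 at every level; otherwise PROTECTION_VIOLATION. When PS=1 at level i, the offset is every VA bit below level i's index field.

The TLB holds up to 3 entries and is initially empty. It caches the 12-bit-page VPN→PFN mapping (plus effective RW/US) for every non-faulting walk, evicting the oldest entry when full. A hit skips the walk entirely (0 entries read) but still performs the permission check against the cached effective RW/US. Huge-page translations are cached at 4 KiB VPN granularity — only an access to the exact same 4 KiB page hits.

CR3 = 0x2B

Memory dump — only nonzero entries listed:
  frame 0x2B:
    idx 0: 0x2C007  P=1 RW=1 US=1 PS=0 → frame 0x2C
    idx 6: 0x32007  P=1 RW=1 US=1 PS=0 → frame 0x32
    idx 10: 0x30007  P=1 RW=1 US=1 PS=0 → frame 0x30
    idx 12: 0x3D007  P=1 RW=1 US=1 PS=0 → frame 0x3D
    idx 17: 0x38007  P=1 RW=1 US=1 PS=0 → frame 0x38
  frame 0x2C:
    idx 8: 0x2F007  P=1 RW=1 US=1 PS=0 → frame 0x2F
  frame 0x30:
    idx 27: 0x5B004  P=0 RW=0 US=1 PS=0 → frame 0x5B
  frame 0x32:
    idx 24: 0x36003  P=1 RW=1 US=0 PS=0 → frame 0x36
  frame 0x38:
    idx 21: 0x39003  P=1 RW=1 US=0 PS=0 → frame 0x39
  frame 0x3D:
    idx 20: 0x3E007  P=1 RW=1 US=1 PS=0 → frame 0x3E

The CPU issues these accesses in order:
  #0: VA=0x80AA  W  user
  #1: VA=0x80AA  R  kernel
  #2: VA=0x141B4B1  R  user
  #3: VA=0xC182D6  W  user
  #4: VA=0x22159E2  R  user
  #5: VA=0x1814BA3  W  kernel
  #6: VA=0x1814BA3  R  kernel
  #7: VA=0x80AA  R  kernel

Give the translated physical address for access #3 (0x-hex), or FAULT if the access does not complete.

Trace:
#0 VA=0x80AA (w,user):
  L0 @0x2B[0] → 0x2C007  P=1,RW=1,US=1,PS=0
  L1 @0x2C[8] → 0x2F007  P=1,RW=1,US=1,PS=0
  ✓ 0x2F0AA  — 2 lookups
#1 VA=0x80AA (r,kernel):
  TLB hit vpn=0x8 → PA=0x2F0AA
#2 VA=0x141B4B1 (r,user):
  L0 @0x2B[10] → 0x30007  P=1,RW=1,US=1,PS=0
  L1 @0x30[27] → 0x5B004  P=0,RW=0,US=1,PS=0
  ⇒ fault: PAGE_NOT_PRESENT  — 2 lookups
#3 VA=0xC182D6 (w,user):
  L0 @0x2B[6] → 0x32007  P=1,RW=1,US=1,PS=0
  L1 @0x32[24] → 0x36003  P=1,RW=1,US=0,PS=0
  ⇒ fault: PROTECTION_VIOLATION  — 2 lookups
#4 VA=0x22159E2 (r,user):
  L0 @0x2B[17] → 0x38007  P=1,RW=1,US=1,PS=0
  L1 @0x38[21] → 0x39003  P=1,RW=1,US=0,PS=0
  ⇒ fault: PROTECTION_VIOLATION  — 2 lookups
#5 VA=0x1814BA3 (w,kernel):
  L0 @0x2B[12] → 0x3D007  P=1,RW=1,US=1,PS=0
  L1 @0x3D[20] → 0x3E007  P=1,RW=1,US=1,PS=0
  ✓ 0x3EBA3  — 2 lookups
#6 VA=0x1814BA3 (r,kernel):
  TLB hit vpn=0x1814 → PA=0x3EBA3
#7 VA=0x80AA (r,kernel):
  TLB hit vpn=0x8 → PA=0x2F0AA

Access #3 PA: FAULT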